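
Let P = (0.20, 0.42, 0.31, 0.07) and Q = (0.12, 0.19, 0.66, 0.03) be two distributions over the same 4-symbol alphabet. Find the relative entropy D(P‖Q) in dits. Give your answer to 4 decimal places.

D(P‖Q) = Σ p·log₁₀(p/q).
  0.20·log₁₀(0.20/0.12) = 0.04437
  0.42·log₁₀(0.42/0.19) = 0.14469
  0.31·log₁₀(0.31/0.66) = -0.10174
  0.07·log₁₀(0.07/0.03) = 0.02576
D(P‖Q) = 0.1131 dits.

0.1131 dits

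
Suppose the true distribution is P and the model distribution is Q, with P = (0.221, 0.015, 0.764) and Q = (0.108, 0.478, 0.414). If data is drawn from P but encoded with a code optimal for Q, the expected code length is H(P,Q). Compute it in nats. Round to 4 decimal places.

1.1767 nats

H(P,Q) = −Σ p·ln q.
  −0.221·ln(0.108) = 0.49186
  −0.015·ln(0.478) = 0.01107
  −0.764·ln(0.414) = 0.67376
H(P,Q) = 1.1767 nats.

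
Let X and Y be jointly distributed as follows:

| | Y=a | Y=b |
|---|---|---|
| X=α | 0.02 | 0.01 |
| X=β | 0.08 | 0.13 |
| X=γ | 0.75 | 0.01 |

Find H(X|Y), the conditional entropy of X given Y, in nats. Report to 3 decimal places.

Marginals: p(X) = (0.0300, 0.2100, 0.7600), p(Y) = (0.8500, 0.1500).
H(X|Y) = Σ p(Y) · H(X|Y=·).
  Y=a: p=0.8500, H(X|Y=a) = 0.4211
  Y=b: p=0.1500, H(X|Y=b) = 0.4851
Weighted sum = 0.431 nats.

0.431 nats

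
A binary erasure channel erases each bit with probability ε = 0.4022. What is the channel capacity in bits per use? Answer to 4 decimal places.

0.5978 bits

Binary erasure channel: capacity C = 1 − ε.
C = 1 − 0.4022 = 0.5978 bits per channel use.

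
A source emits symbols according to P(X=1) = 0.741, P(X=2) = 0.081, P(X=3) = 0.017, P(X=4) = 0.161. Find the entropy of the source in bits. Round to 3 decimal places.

1.138 bits

H(X) = −Σ p·log₂ p.
  −(0.741)·log₂(0.741) = 0.3204
  −(0.081)·log₂(0.081) = 0.2937
  −(0.017)·log₂(0.017) = 0.0999
  −(0.161)·log₂(0.161) = 0.4242
Sum: 0.3204 + 0.2937 + 0.0999 + 0.4242 = 1.138 bits.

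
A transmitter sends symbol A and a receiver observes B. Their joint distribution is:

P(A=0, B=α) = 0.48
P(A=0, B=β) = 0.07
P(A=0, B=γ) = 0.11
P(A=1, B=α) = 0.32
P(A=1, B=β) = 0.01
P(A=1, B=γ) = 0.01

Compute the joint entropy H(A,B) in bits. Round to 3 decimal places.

H(A,B) = −Σ p(x,y)·log₂ p(x,y) over all 6 cells.
  cell (0,α): −0.48·log₂0.48 = 0.5083
  cell (0,β): −0.07·log₂0.07 = 0.2686
  cell (0,γ): −0.11·log₂0.11 = 0.3503
  cell (1,α): −0.32·log₂0.32 = 0.5260
  cell (1,β): −0.01·log₂0.01 = 0.0664
  cell (1,γ): −0.01·log₂0.01 = 0.0664
Sum = 1.786 bits.

1.786 bits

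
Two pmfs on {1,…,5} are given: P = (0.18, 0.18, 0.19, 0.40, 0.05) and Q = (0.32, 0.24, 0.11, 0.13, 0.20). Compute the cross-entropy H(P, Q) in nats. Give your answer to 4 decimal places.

H(P,Q) = −Σ p·ln q.
  −0.18·ln(0.32) = 0.20510
  −0.18·ln(0.24) = 0.25688
  −0.19·ln(0.11) = 0.41938
  −0.40·ln(0.13) = 0.81609
  −0.05·ln(0.20) = 0.08047
H(P,Q) = 1.7779 nats.

1.7779 nats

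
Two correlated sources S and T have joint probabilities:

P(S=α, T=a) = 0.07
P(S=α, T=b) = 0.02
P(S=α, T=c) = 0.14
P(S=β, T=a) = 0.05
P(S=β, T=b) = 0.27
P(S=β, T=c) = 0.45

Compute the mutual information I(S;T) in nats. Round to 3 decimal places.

Marginals: p(S) = (0.2300, 0.7700), p(T) = (0.1200, 0.2900, 0.5900).
I(S;T) = Σ p(x,y)·ln[p(x,y)/(p(x)p(y))].
  (α,a): 0.07·ln(2.5362) = 0.0651
  (α,b): 0.02·ln(0.2999) = -0.0241
  (α,c): 0.14·ln(1.0317) = 0.0044
  (β,a): 0.05·ln(0.5411) = -0.0307
  (β,b): 0.27·ln(1.2091) = 0.0513
  (β,c): 0.45·ln(0.9905) = -0.0043
Sum = 0.062 nats.

0.062 nats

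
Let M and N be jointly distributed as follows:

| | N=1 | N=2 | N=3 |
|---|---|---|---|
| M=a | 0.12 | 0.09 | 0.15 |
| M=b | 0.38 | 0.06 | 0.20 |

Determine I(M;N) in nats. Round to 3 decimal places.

0.038 nats

Marginals: p(M) = (0.3600, 0.6400), p(N) = (0.5000, 0.1500, 0.3500).
I(M;N) = Σ p(x,y)·ln[p(x,y)/(p(x)p(y))].
  (a,1): 0.12·ln(0.6667) = -0.0487
  (a,2): 0.09·ln(1.6667) = 0.0460
  (a,3): 0.15·ln(1.1905) = 0.0262
  (b,1): 0.38·ln(1.1875) = 0.0653
  (b,2): 0.06·ln(0.6250) = -0.0282
  (b,3): 0.20·ln(0.8929) = -0.0227
Sum = 0.038 nats.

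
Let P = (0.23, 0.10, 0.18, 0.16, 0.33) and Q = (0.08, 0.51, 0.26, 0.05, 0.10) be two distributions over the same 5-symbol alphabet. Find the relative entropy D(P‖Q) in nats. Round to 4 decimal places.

0.5939 nats

D(P‖Q) = Σ p·ln(p/q).
  0.23·ln(0.23/0.08) = 0.24289
  0.10·ln(0.10/0.51) = -0.16292
  0.18·ln(0.18/0.26) = -0.06619
  0.16·ln(0.16/0.05) = 0.18610
  0.33·ln(0.33/0.10) = 0.39399
D(P‖Q) = 0.5939 nats.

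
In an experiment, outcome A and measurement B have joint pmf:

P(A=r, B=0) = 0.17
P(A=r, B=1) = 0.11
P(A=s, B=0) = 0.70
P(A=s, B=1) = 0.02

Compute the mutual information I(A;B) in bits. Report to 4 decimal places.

Marginals: p(A) = (0.2800, 0.7200), p(B) = (0.8700, 0.1300).
I(A;B) = Σ p(x,y)·log₂[p(x,y)/(p(x)p(y))].
  (r,0): 0.17·log₂(0.6979) = -0.08823
  (r,1): 0.11·log₂(3.0220) = 0.17550
  (s,0): 0.70·log₂(1.1175) = 0.11219
  (s,1): 0.02·log₂(0.2137) = -0.04453
Sum = 0.1549 bits.

0.1549 bits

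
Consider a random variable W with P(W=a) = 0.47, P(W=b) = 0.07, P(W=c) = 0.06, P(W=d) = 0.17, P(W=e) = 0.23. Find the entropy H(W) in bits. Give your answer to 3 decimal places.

1.946 bits

H(W) = −Σ p·log₂ p.
  −(0.47)·log₂(0.47) = 0.5120
  −(0.07)·log₂(0.07) = 0.2686
  −(0.06)·log₂(0.06) = 0.2435
  −(0.17)·log₂(0.17) = 0.4346
  −(0.23)·log₂(0.23) = 0.4877
Sum: 0.5120 + 0.2686 + 0.2435 + 0.4346 + 0.4877 = 1.946 bits.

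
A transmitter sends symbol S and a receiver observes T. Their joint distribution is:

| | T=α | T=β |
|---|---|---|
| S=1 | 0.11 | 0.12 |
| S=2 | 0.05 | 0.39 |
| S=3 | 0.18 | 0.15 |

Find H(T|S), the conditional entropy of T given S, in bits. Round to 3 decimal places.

0.782 bits

Marginals: p(S) = (0.2300, 0.4400, 0.3300), p(T) = (0.3400, 0.6600).
H(T|S) = Σ p(S) · H(T|S=·).
  S=1: p=0.2300, H(T|S=1) = 0.9986
  S=2: p=0.4400, H(T|S=2) = 0.5108
  S=3: p=0.3300, H(T|S=3) = 0.9940
Weighted sum = 0.782 bits.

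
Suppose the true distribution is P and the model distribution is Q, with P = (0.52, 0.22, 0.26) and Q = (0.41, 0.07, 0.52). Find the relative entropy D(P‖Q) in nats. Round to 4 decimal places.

0.1953 nats

D(P‖Q) = Σ p·ln(p/q).
  0.52·ln(0.52/0.41) = 0.12359
  0.22·ln(0.22/0.07) = 0.25193
  0.26·ln(0.26/0.52) = -0.18022
D(P‖Q) = 0.1953 nats.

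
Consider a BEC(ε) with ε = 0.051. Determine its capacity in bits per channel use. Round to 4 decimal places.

0.9490 bits

Binary erasure channel: capacity C = 1 − ε.
C = 1 − 0.051 = 0.9490 bits per channel use.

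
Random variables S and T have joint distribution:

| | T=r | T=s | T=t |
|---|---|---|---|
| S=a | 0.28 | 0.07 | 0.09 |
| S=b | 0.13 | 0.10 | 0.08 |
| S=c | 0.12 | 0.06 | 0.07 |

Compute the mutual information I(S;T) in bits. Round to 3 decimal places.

0.031 bits

Marginals: p(S) = (0.4400, 0.3100, 0.2500), p(T) = (0.5300, 0.2300, 0.2400).
I(S;T) = H(S) + H(T) − H(S,T).
H(S) = 1.5449, H(T) = 1.4672, H(S,T) = 2.9809.
I(S;T) = 1.5449 + 1.4672 − 2.9809 = 0.031 bits.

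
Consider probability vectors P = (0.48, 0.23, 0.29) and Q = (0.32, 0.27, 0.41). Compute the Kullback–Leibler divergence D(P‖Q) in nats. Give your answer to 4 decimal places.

0.0573 nats

D(P‖Q) = Σ p·ln(p/q).
  0.48·ln(0.48/0.32) = 0.19462
  0.23·ln(0.23/0.27) = -0.03688
  0.29·ln(0.29/0.41) = -0.10042
D(P‖Q) = 0.0573 nats.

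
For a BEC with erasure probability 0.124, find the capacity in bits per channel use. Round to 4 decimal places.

Binary erasure channel: capacity C = 1 − ε.
C = 1 − 0.124 = 0.8760 bits per channel use.

0.8760 bits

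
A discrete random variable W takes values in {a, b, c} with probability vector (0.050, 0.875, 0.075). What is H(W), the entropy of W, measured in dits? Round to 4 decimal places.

H(W) = −Σ p·log₁₀ p.
  −(0.050)·log₁₀(0.050) = 0.06505
  −(0.875)·log₁₀(0.875) = 0.05074
  −(0.075)·log₁₀(0.075) = 0.08437
Sum: 0.06505 + 0.05074 + 0.08437 = 0.2002 dits.

0.2002 dits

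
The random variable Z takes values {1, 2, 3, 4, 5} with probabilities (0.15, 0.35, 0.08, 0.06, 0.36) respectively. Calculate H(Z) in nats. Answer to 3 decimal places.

H(Z) = −Σ p·ln p.
  −(0.15)·ln(0.15) = 0.2846
  −(0.35)·ln(0.35) = 0.3674
  −(0.08)·ln(0.08) = 0.2021
  −(0.06)·ln(0.06) = 0.1688
  −(0.36)·ln(0.36) = 0.3678
Sum: 0.2846 + 0.3674 + 0.2021 + 0.1688 + 0.3678 = 1.391 nats.

1.391 nats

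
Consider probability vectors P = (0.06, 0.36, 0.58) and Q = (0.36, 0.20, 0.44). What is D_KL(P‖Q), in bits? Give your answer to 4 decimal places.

D(P‖Q) = Σ p·log₂(p/q).
  0.06·log₂(0.06/0.36) = -0.15510
  0.36·log₂(0.36/0.20) = 0.30528
  0.58·log₂(0.58/0.44) = 0.23116
D(P‖Q) = 0.3813 bits.

0.3813 bits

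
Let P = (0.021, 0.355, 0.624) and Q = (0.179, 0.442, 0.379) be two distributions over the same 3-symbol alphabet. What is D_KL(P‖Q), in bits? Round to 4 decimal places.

D(P‖Q) = Σ p·log₂(p/q).
  0.021·log₂(0.021/0.179) = -0.06492
  0.355·log₂(0.355/0.442) = -0.11226
  0.624·log₂(0.624/0.379) = 0.44887
D(P‖Q) = 0.2717 bits.

0.2717 bits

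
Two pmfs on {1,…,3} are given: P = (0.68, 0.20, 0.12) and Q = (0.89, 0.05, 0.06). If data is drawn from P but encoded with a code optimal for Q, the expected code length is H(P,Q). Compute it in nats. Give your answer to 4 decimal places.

H(P,Q) = −Σ p·ln q.
  −0.68·ln(0.89) = 0.07924
  −0.20·ln(0.05) = 0.59915
  −0.12·ln(0.06) = 0.33761
H(P,Q) = 1.0160 nats.

1.0160 nats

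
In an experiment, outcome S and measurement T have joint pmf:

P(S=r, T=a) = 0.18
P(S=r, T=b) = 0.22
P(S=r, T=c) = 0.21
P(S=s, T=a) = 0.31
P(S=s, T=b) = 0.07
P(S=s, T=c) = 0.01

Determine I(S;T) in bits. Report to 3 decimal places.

Marginals: p(S) = (0.6100, 0.3900), p(T) = (0.4900, 0.2900, 0.2200).
I(S;T) = H(S) + H(T) − H(S,T).
H(S) = 0.9648, H(T) = 1.5028, H(S,T) = 2.2575.
I(S;T) = 0.9648 + 1.5028 − 2.2575 = 0.210 bits.

0.210 bits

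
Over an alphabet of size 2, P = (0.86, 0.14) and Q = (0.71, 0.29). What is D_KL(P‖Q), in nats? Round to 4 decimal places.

D(P‖Q) = Σ p·ln(p/q).
  0.86·ln(0.86/0.71) = 0.16483
  0.14·ln(0.14/0.29) = -0.10195
D(P‖Q) = 0.0629 nats.

0.0629 nats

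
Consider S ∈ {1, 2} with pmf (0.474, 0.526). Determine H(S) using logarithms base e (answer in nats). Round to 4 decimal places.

H(S) = −Σ p·ln p.
  −(0.474)·ln(0.474) = 0.35386
  −(0.526)·ln(0.526) = 0.33793
Sum: 0.35386 + 0.33793 = 0.6918 nats.

0.6918 nats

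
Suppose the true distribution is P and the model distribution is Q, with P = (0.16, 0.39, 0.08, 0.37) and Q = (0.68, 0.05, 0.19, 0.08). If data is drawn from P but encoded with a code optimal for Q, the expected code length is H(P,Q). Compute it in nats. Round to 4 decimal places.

2.2974 nats

H(P,Q) = −Σ p·ln q.
  −0.16·ln(0.68) = 0.06171
  −0.39·ln(0.05) = 1.16834
  −0.08·ln(0.19) = 0.13286
  −0.37·ln(0.08) = 0.93452
H(P,Q) = 2.2974 nats.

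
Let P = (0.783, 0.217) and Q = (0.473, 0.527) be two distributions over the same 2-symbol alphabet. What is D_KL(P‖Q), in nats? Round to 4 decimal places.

0.2021 nats

D(P‖Q) = Σ p·ln(p/q).
  0.783·ln(0.783/0.473) = 0.39466
  0.217·ln(0.217/0.527) = -0.19254
D(P‖Q) = 0.2021 nats.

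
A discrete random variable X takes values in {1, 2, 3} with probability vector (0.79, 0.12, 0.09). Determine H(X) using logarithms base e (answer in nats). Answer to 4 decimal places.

0.6574 nats

H(X) = −Σ p·ln p.
  −(0.79)·ln(0.79) = 0.18622
  −(0.12)·ln(0.12) = 0.25443
  −(0.09)·ln(0.09) = 0.21672
Sum: 0.18622 + 0.25443 + 0.21672 = 0.6574 nats.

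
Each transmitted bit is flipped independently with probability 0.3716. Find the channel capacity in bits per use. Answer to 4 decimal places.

0.0481 bits

Binary symmetric channel: C = 1 − h₂(ε) where h₂ is the binary entropy function.
h₂(0.3716) = −0.3716·log₂0.3716 − 0.6284·log₂0.6284 = 0.9519.
C = 1 − 0.9519 = 0.0481 bits per channel use.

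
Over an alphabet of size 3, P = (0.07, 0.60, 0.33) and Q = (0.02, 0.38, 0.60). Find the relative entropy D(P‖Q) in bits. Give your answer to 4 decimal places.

D(P‖Q) = Σ p·log₂(p/q).
  0.07·log₂(0.07/0.02) = 0.12651
  0.60·log₂(0.60/0.38) = 0.39538
  0.33·log₂(0.33/0.60) = -0.28462
D(P‖Q) = 0.2373 bits.

0.2373 bits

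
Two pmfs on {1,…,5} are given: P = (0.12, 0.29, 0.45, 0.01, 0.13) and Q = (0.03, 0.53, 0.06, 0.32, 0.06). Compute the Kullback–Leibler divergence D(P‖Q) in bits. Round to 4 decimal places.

1.3908 bits

D(P‖Q) = Σ p·log₂(p/q).
  0.12·log₂(0.12/0.03) = 0.24000
  0.29·log₂(0.29/0.53) = -0.25228
  0.45·log₂(0.45/0.06) = 1.30810
  0.01·log₂(0.01/0.32) = -0.05000
  0.13·log₂(0.13/0.06) = 0.14501
D(P‖Q) = 1.3908 bits.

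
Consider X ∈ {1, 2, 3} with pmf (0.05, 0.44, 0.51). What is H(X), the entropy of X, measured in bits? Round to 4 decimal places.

H(X) = −Σ p·log₂ p.
  −(0.05)·log₂(0.05) = 0.21610
  −(0.44)·log₂(0.44) = 0.52115
  −(0.51)·log₂(0.51) = 0.49543
Sum: 0.21610 + 0.52115 + 0.49543 = 1.2327 bits.

1.2327 bits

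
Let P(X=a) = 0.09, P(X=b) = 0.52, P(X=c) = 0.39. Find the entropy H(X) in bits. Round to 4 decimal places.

1.3330 bits

H(X) = −Σ p·log₂ p.
  −(0.09)·log₂(0.09) = 0.31265
  −(0.52)·log₂(0.52) = 0.49058
  −(0.39)·log₂(0.39) = 0.52980
Sum: 0.31265 + 0.49058 + 0.52980 = 1.3330 bits.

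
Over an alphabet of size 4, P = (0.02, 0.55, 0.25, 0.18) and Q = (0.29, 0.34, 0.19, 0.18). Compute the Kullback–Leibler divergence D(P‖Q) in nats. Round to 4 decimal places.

D(P‖Q) = Σ p·ln(p/q).
  0.02·ln(0.02/0.29) = -0.05348
  0.55·ln(0.55/0.34) = 0.26453
  0.25·ln(0.25/0.19) = 0.06861
  0.18·ln(0.18/0.18) = 0.00000
D(P‖Q) = 0.2797 nats.

0.2797 nats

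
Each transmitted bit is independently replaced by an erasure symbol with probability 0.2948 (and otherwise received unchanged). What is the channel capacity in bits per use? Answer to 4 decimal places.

Binary erasure channel: capacity C = 1 − ε.
C = 1 − 0.2948 = 0.7052 bits per channel use.

0.7052 bits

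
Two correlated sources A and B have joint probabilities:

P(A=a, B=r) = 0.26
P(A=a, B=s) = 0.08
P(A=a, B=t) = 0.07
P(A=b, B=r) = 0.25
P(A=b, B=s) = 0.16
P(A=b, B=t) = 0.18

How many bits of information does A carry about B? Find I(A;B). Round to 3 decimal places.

0.032 bits

Marginals: p(A) = (0.4100, 0.5900), p(B) = (0.5100, 0.2400, 0.2500).
I(A;B) = H(A) + H(B) − H(A,B).
H(A) = 0.9765, H(B) = 1.4896, H(A,B) = 2.4337.
I(A;B) = 0.9765 + 1.4896 − 2.4337 = 0.032 bits.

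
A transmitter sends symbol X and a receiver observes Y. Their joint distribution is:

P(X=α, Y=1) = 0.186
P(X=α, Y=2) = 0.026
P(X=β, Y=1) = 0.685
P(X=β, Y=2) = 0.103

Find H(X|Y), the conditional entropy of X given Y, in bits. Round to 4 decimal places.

Chain rule: H(X|Y) = H(X,Y) − H(Y).
Marginals: p(X) = (0.2120, 0.7880), p(Y) = (0.8710, 0.1290).
H(X,Y) = 1.2999 bits; H(Y) = 0.5547 bits.
H(X|Y) = 1.2999 − 0.5547 = 0.7452 bits.

0.7452 bits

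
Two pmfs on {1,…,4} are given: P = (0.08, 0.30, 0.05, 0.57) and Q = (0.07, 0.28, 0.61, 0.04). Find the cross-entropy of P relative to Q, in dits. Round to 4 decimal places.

H(P,Q) = −Σ p·log₁₀ q.
  −0.08·log₁₀(0.07) = 0.09239
  −0.30·log₁₀(0.28) = 0.16585
  −0.05·log₁₀(0.61) = 0.01073
  −0.57·log₁₀(0.04) = 0.79683
H(P,Q) = 1.0658 dits.

1.0658 dits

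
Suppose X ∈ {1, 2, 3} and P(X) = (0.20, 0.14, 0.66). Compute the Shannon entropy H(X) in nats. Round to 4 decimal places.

H(X) = −Σ p·ln p.
  −(0.20)·ln(0.20) = 0.32189
  −(0.14)·ln(0.14) = 0.27526
  −(0.66)·ln(0.66) = 0.27424
Sum: 0.32189 + 0.27526 + 0.27424 = 0.8714 nats.

0.8714 nats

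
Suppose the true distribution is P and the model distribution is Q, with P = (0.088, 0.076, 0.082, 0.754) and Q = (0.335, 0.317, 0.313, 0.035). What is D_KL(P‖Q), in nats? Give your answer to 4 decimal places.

D(P‖Q) = Σ p·ln(p/q).
  0.088·ln(0.088/0.335) = -0.11764
  0.076·ln(0.076/0.317) = -0.10854
  0.082·ln(0.082/0.313) = -0.10984
  0.754·ln(0.754/0.035) = 2.31481
D(P‖Q) = 1.9788 nats.

1.9788 nats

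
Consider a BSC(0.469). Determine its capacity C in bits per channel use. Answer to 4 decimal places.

0.0028 bits

Binary symmetric channel: C = 1 − h₂(ε) where h₂ is the binary entropy function.
h₂(0.469) = −0.469·log₂0.469 − 0.531·log₂0.531 = 0.9972.
C = 1 − 0.9972 = 0.0028 bits per channel use.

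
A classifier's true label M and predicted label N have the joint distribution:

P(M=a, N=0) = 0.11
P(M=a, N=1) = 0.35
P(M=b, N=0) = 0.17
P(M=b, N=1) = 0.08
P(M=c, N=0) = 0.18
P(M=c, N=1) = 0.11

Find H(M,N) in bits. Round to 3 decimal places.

2.402 bits

H(M,N) = −Σ p(x,y)·log₂ p(x,y) over all 6 cells.
  cell (a,0): −0.11·log₂0.11 = 0.3503
  cell (a,1): −0.35·log₂0.35 = 0.5301
  cell (b,0): −0.17·log₂0.17 = 0.4346
  cell (b,1): −0.08·log₂0.08 = 0.2915
  cell (c,0): −0.18·log₂0.18 = 0.4453
  cell (c,1): −0.11·log₂0.11 = 0.3503
Sum = 2.402 bits.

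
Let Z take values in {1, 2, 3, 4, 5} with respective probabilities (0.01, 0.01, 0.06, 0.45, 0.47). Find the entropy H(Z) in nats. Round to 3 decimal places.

H(Z) = −Σ p·ln p.
  −(0.01)·ln(0.01) = 0.0461
  −(0.01)·ln(0.01) = 0.0461
  −(0.06)·ln(0.06) = 0.1688
  −(0.45)·ln(0.45) = 0.3593
  −(0.47)·ln(0.47) = 0.3549
Sum: 0.0461 + 0.0461 + 0.1688 + 0.3593 + 0.3549 = 0.975 nats.

0.975 nats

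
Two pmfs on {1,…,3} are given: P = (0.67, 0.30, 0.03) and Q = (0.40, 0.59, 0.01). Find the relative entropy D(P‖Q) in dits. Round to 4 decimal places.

0.0763 dits

D(P‖Q) = Σ p·log₁₀(p/q).
  0.67·log₁₀(0.67/0.40) = 0.15009
  0.30·log₁₀(0.30/0.59) = -0.08812
  0.03·log₁₀(0.03/0.01) = 0.01431
D(P‖Q) = 0.0763 dits.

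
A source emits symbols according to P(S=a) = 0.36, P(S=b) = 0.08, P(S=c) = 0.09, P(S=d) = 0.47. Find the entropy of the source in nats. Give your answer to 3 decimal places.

1.141 nats

H(S) = −Σ p·ln p.
  −(0.36)·ln(0.36) = 0.3678
  −(0.08)·ln(0.08) = 0.2021
  −(0.09)·ln(0.09) = 0.2167
  −(0.47)·ln(0.47) = 0.3549
Sum: 0.3678 + 0.2021 + 0.2167 + 0.3549 = 1.141 nats.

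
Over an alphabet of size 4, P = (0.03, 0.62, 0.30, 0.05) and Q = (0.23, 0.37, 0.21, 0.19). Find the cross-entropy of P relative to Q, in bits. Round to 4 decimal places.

1.7482 bits

H(P,Q) = −Σ p·log₂ q.
  −0.03·log₂(0.23) = 0.06361
  −0.62·log₂(0.37) = 0.88933
  −0.30·log₂(0.21) = 0.67546
  −0.05·log₂(0.19) = 0.11980
H(P,Q) = 1.7482 bits.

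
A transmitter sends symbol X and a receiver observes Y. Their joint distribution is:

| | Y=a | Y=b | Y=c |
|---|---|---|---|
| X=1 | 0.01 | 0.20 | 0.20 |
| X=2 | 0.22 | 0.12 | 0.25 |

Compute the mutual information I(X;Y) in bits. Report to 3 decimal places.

0.166 bits

Marginals: p(X) = (0.4100, 0.5900), p(Y) = (0.2300, 0.3200, 0.4500).
I(X;Y) = Σ p(x,y)·log₂[p(x,y)/(p(x)p(y))].
  (1,a): 0.01·log₂(0.1060) = -0.0324
  (1,b): 0.20·log₂(1.5244) = 0.1216
  (1,c): 0.20·log₂(1.0840) = 0.0233
  (2,a): 0.22·log₂(1.6212) = 0.1534
  (2,b): 0.12·log₂(0.6356) = -0.0785
  (2,c): 0.25·log₂(0.9416) = -0.0217
Sum = 0.166 bits.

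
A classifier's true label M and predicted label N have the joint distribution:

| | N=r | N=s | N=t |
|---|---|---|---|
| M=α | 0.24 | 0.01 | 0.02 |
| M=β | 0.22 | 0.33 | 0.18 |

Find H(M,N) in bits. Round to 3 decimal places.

H(M,N) = −Σ p(x,y)·log₂ p(x,y) over all 6 cells.
  cell (α,r): −0.24·log₂0.24 = 0.4941
  cell (α,s): −0.01·log₂0.01 = 0.0664
  cell (α,t): −0.02·log₂0.02 = 0.1129
  cell (β,r): −0.22·log₂0.22 = 0.4806
  cell (β,s): −0.33·log₂0.33 = 0.5278
  cell (β,t): −0.18·log₂0.18 = 0.4453
Sum = 2.127 bits.

2.127 bits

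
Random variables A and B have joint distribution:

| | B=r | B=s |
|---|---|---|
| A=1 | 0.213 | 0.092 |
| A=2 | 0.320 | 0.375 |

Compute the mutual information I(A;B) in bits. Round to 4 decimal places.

Marginals: p(A) = (0.3050, 0.6950), p(B) = (0.5330, 0.4670).
I(A;B) = H(A) + H(B) − H(A,B).
H(A) = 0.8873, H(B) = 0.9969, H(A,B) = 1.8486.
I(A;B) = 0.8873 + 0.9969 − 1.8486 = 0.0356 bits.

0.0356 bits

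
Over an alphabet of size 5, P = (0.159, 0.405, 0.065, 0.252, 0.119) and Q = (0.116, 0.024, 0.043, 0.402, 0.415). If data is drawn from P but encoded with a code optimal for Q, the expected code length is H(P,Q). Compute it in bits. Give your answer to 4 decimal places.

H(P,Q) = −Σ p·log₂ q.
  −0.159·log₂(0.116) = 0.49414
  −0.405·log₂(0.024) = 2.17923
  −0.065·log₂(0.043) = 0.29507
  −0.252·log₂(0.402) = 0.33131
  −0.119·log₂(0.415) = 0.15099
H(P,Q) = 3.4507 bits.

3.4507 bits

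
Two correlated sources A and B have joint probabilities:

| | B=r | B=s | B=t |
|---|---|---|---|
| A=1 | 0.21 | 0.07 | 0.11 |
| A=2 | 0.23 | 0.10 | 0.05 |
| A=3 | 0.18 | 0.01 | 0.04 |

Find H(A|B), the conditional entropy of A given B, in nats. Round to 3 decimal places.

Chain rule: H(A|B) = H(A,B) − H(B).
Marginals: p(A) = (0.3900, 0.3800, 0.2300), p(B) = (0.6200, 0.1800, 0.2000).
H(A,B) = 1.9582 nats; H(B) = 0.9269 nats.
H(A|B) = 1.9582 − 0.9269 = 1.031 nats.

1.031 nats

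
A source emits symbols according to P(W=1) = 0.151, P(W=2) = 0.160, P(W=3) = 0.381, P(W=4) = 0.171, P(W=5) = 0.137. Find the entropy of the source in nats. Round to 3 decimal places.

1.521 nats

H(W) = −Σ p·ln p.
  −(0.151)·ln(0.151) = 0.2855
  −(0.160)·ln(0.160) = 0.2932
  −(0.381)·ln(0.381) = 0.3676
  −(0.171)·ln(0.171) = 0.3020
  −(0.137)·ln(0.137) = 0.2723
Sum: 0.2855 + 0.2932 + 0.3676 + 0.3020 + 0.2723 = 1.521 nats.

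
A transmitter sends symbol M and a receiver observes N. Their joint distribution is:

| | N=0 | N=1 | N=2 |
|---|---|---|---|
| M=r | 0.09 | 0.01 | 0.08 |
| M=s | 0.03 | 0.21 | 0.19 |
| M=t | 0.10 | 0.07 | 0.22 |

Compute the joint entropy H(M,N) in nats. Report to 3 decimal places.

1.963 nats

H(M,N) = −Σ p(x,y)·ln p(x,y) over all 9 cells.
  cell (r,0): −0.09·ln0.09 = 0.2167
  cell (r,1): −0.01·ln0.01 = 0.0461
  cell (r,2): −0.08·ln0.08 = 0.2021
  cell (s,0): −0.03·ln0.03 = 0.1052
  cell (s,1): −0.21·ln0.21 = 0.3277
  cell (s,2): −0.19·ln0.19 = 0.3155
  cell (t,0): −0.10·ln0.10 = 0.2303
  cell (t,1): −0.07·ln0.07 = 0.1861
  cell (t,2): −0.22·ln0.22 = 0.3331
Sum = 1.963 nats.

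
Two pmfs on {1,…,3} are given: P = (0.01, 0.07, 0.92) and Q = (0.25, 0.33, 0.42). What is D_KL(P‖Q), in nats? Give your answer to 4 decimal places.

0.5807 nats

D(P‖Q) = Σ p·ln(p/q).
  0.01·ln(0.01/0.25) = -0.03219
  0.07·ln(0.07/0.33) = -0.10854
  0.92·ln(0.92/0.42) = 0.72139
D(P‖Q) = 0.5807 nats.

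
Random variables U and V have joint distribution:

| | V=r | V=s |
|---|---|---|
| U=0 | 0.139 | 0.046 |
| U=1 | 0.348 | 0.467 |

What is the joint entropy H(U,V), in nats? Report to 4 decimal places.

H(U,V) = −Σ p(x,y)·ln p(x,y) over all 4 cells.
  cell (0,r): −0.139·ln0.139 = 0.27429
  cell (0,s): −0.046·ln0.046 = 0.14164
  cell (1,r): −0.348·ln0.348 = 0.36733
  cell (1,s): −0.467·ln0.467 = 0.35559
Sum = 1.1388 nats.

1.1388 nats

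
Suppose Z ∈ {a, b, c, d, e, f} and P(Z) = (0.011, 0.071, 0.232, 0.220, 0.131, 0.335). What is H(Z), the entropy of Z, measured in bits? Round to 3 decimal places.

2.225 bits

H(Z) = −Σ p·log₂ p.
  −(0.011)·log₂(0.011) = 0.0716
  −(0.071)·log₂(0.071) = 0.2709
  −(0.232)·log₂(0.232) = 0.4890
  −(0.220)·log₂(0.220) = 0.4806
  −(0.131)·log₂(0.131) = 0.3841
  −(0.335)·log₂(0.335) = 0.5286
Sum: 0.0716 + 0.2709 + 0.4890 + 0.4806 + 0.3841 + 0.5286 = 2.225 bits.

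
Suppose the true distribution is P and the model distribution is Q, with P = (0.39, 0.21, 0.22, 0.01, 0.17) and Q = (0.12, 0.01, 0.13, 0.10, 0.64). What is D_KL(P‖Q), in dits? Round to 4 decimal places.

D(P‖Q) = Σ p·log₁₀(p/q).
  0.39·log₁₀(0.39/0.12) = 0.19963
  0.21·log₁₀(0.21/0.01) = 0.27767
  0.22·log₁₀(0.22/0.13) = 0.05027
  0.01·log₁₀(0.01/0.10) = -0.01000
  0.17·log₁₀(0.17/0.64) = -0.09787
D(P‖Q) = 0.4197 dits.

0.4197 dits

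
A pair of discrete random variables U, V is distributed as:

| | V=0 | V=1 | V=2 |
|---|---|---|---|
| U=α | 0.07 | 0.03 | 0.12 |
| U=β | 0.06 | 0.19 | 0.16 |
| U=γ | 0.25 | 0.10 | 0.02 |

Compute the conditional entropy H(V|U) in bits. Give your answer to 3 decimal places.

Marginals: p(U) = (0.2200, 0.4100, 0.3700), p(V) = (0.3800, 0.3200, 0.3000).
H(V|U) = Σ p(U) · H(V|U=·).
  U=α: p=0.2200, H(V|U=α) = 1.3946
  U=β: p=0.4100, H(V|U=β) = 1.4497
  U=γ: p=0.3700, H(V|U=γ) = 1.1198
Weighted sum = 1.316 bits.

1.316 bits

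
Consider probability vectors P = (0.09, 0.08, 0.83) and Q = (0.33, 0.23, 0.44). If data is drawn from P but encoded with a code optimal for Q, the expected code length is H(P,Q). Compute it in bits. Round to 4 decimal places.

1.2966 bits

H(P,Q) = −Σ p·log₂ q.
  −0.09·log₂(0.33) = 0.14395
  −0.08·log₂(0.23) = 0.16962
  −0.83·log₂(0.44) = 0.98307
H(P,Q) = 1.2966 bits.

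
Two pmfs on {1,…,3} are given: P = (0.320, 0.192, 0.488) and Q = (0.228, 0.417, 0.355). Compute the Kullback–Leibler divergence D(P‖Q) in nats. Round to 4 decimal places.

0.1148 nats

D(P‖Q) = Σ p·ln(p/q).
  0.320·ln(0.320/0.228) = 0.10847
  0.192·ln(0.192/0.417) = -0.14891
  0.488·ln(0.488/0.355) = 0.15528
D(P‖Q) = 0.1148 nats.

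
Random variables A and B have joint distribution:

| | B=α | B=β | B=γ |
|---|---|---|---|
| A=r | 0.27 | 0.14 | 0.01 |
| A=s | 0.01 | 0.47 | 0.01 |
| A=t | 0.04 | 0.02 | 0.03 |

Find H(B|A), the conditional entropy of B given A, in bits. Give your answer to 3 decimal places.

Chain rule: H(B|A) = H(A,B) − H(A).
Marginals: p(A) = (0.4200, 0.4900, 0.0900), p(B) = (0.3200, 0.6300, 0.0500).
H(A,B) = 2.0688 bits; H(A) = 1.3426 bits.
H(B|A) = 2.0688 − 1.3426 = 0.726 bits.

0.726 bits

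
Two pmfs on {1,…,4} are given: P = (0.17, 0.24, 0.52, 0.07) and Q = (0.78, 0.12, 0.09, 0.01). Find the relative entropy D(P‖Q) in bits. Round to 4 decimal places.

1.3787 bits

D(P‖Q) = Σ p·log₂(p/q).
  0.17·log₂(0.17/0.78) = -0.37365
  0.24·log₂(0.24/0.12) = 0.24000
  0.52·log₂(0.52/0.09) = 1.31587
  0.07·log₂(0.07/0.01) = 0.19651
D(P‖Q) = 1.3787 bits.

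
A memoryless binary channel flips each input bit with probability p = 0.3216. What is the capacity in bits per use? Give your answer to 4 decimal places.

Binary symmetric channel: C = 1 − h₂(ε) where h₂ is the binary entropy function.
h₂(0.3216) = −0.3216·log₂0.3216 − 0.6784·log₂0.6784 = 0.9061.
C = 1 − 0.9061 = 0.0939 bits per channel use.

0.0939 bits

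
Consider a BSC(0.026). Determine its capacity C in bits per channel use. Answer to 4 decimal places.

0.8261 bits

Binary symmetric channel: C = 1 − h₂(ε) where h₂ is the binary entropy function.
h₂(0.026) = −0.026·log₂0.026 − 0.974·log₂0.974 = 0.1739.
C = 1 − 0.1739 = 0.8261 bits per channel use.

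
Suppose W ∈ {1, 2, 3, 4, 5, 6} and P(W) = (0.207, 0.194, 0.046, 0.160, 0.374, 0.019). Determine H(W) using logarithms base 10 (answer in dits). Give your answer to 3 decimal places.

0.661 dits

H(W) = −Σ p·log₁₀ p.
  −(0.207)·log₁₀(0.207) = 0.1416
  −(0.194)·log₁₀(0.194) = 0.1382
  −(0.046)·log₁₀(0.046) = 0.0615
  −(0.160)·log₁₀(0.160) = 0.1273
  −(0.374)·log₁₀(0.374) = 0.1597
  −(0.019)·log₁₀(0.019) = 0.0327
Sum: 0.1416 + 0.1382 + 0.0615 + 0.1273 + 0.1597 + 0.0327 = 0.661 dits.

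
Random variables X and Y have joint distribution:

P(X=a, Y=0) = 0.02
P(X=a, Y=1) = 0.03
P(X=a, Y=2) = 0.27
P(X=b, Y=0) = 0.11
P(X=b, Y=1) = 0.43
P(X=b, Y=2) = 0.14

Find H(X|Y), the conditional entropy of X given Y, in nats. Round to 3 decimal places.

0.430 nats

Marginals: p(X) = (0.3200, 0.6800), p(Y) = (0.1300, 0.4600, 0.4100).
H(X|Y) = Σ p(Y) · H(X|Y=·).
  Y=0: p=0.1300, H(X|Y=0) = 0.4293
  Y=1: p=0.4600, H(X|Y=1) = 0.2411
  Y=2: p=0.4100, H(X|Y=2) = 0.6420
Weighted sum = 0.430 nats.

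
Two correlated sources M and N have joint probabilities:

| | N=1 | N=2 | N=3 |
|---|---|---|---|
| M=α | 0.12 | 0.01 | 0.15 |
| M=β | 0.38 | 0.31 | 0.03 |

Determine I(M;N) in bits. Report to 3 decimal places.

0.277 bits

Marginals: p(M) = (0.2800, 0.7200), p(N) = (0.5000, 0.3200, 0.1800).
I(M;N) = Σ p(x,y)·log₂[p(x,y)/(p(x)p(y))].
  (α,1): 0.12·log₂(0.8571) = -0.0267
  (α,2): 0.01·log₂(0.1116) = -0.0316
  (α,3): 0.15·log₂(2.9762) = 0.2360
  (β,1): 0.38·log₂(1.0556) = 0.0296
  (β,2): 0.31·log₂(1.3455) = 0.1327
  (β,3): 0.03·log₂(0.2315) = -0.0633
Sum = 0.277 bits.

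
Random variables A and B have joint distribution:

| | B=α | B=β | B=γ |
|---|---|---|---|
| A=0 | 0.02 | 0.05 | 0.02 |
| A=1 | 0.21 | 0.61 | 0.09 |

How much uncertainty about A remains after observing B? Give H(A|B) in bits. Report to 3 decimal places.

Marginals: p(A) = (0.0900, 0.9100), p(B) = (0.2300, 0.6600, 0.1100).
H(A|B) = Σ p(B) · H(A|B=·).
  B=α: p=0.2300, H(A|B=α) = 0.4262
  B=β: p=0.6600, H(A|B=β) = 0.3871
  B=γ: p=0.1100, H(A|B=γ) = 0.6840
Weighted sum = 0.429 bits.

0.429 bits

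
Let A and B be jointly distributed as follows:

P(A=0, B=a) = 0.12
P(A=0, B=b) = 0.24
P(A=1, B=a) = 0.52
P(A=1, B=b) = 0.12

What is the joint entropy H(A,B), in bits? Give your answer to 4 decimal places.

1.7188 bits

H(A,B) = −Σ p(x,y)·log₂ p(x,y) over all 4 cells.
  cell (0,a): −0.12·log₂0.12 = 0.36707
  cell (0,b): −0.24·log₂0.24 = 0.49413
  cell (1,a): −0.52·log₂0.52 = 0.49058
  cell (1,b): −0.12·log₂0.12 = 0.36707
Sum = 1.7188 bits.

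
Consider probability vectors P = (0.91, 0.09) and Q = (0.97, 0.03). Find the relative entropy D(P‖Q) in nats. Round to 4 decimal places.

D(P‖Q) = Σ p·ln(p/q).
  0.91·ln(0.91/0.97) = -0.05810
  0.09·ln(0.09/0.03) = 0.09888
D(P‖Q) = 0.0408 nats.

0.0408 nats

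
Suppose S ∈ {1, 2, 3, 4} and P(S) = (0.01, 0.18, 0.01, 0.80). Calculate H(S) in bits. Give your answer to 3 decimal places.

0.836 bits

H(S) = −Σ p·log₂ p.
  −(0.01)·log₂(0.01) = 0.0664
  −(0.18)·log₂(0.18) = 0.4453
  −(0.01)·log₂(0.01) = 0.0664
  −(0.80)·log₂(0.80) = 0.2575
Sum: 0.0664 + 0.4453 + 0.0664 + 0.2575 = 0.836 bits.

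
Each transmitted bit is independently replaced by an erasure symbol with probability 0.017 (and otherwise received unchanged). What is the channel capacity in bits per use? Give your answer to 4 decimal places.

Binary erasure channel: capacity C = 1 − ε.
C = 1 − 0.017 = 0.9830 bits per channel use.

0.9830 bits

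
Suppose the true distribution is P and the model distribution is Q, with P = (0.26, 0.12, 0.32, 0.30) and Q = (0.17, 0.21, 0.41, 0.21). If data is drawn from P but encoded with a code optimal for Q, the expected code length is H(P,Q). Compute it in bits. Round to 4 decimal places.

H(P,Q) = −Σ p·log₂ q.
  −0.26·log₂(0.17) = 0.66466
  −0.12·log₂(0.21) = 0.27018
  −0.32·log₂(0.41) = 0.41162
  −0.30·log₂(0.21) = 0.67546
H(P,Q) = 2.0219 bits.

2.0219 bits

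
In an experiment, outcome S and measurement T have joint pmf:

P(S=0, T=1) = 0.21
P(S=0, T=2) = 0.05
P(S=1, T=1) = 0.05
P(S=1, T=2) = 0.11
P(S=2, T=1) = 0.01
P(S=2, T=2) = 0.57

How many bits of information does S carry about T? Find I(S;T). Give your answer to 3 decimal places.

Marginals: p(S) = (0.2600, 0.1600, 0.5800), p(T) = (0.2700, 0.7300).
I(S;T) = Σ p(x,y)·log₂[p(x,y)/(p(x)p(y))].
  (0,1): 0.21·log₂(2.9915) = 0.3320
  (0,2): 0.05·log₂(0.2634) = -0.0962
  (1,1): 0.05·log₂(1.1574) = 0.0105
  (1,2): 0.11·log₂(0.9418) = -0.0095
  (2,1): 0.01·log₂(0.0639) = -0.0397
  (2,2): 0.57·log₂(1.3462) = 0.2445
Sum = 0.442 bits.

0.442 bits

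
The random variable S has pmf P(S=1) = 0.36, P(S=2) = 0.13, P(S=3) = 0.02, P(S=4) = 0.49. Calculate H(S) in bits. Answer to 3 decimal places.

1.530 bits

H(S) = −Σ p·log₂ p.
  −(0.36)·log₂(0.36) = 0.5306
  −(0.13)·log₂(0.13) = 0.3826
  −(0.02)·log₂(0.02) = 0.1129
  −(0.49)·log₂(0.49) = 0.5043
Sum: 0.5306 + 0.3826 + 0.1129 + 0.5043 = 1.530 bits.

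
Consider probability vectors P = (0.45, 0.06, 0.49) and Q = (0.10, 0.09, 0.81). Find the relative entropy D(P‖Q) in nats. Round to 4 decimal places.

0.4062 nats

D(P‖Q) = Σ p·ln(p/q).
  0.45·ln(0.45/0.10) = 0.67683
  0.06·ln(0.06/0.09) = -0.02433
  0.49·ln(0.49/0.81) = -0.24629
D(P‖Q) = 0.4062 nats.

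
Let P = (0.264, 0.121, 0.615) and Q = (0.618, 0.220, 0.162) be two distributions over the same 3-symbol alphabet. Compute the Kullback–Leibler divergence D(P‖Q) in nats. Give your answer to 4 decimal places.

D(P‖Q) = Σ p·ln(p/q).
  0.264·ln(0.264/0.618) = -0.22454
  0.121·ln(0.121/0.220) = -0.07234
  0.615·ln(0.615/0.162) = 0.82043
D(P‖Q) = 0.5235 nats.

0.5235 nats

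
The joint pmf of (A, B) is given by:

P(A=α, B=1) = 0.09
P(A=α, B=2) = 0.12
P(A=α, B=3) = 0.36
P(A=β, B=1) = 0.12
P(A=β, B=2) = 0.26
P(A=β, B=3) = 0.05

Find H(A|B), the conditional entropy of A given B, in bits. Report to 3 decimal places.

0.768 bits

Chain rule: H(A|B) = H(A,B) − H(B).
Marginals: p(A) = (0.5700, 0.4300), p(B) = (0.2100, 0.3800, 0.4100).
H(A,B) = 2.2988 bits; H(B) = 1.5307 bits.
H(A|B) = 2.2988 − 1.5307 = 0.768 bits.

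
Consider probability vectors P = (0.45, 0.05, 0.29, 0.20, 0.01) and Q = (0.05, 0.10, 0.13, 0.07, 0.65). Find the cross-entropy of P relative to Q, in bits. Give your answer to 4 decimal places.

H(P,Q) = −Σ p·log₂ q.
  −0.45·log₂(0.05) = 1.94487
  −0.05·log₂(0.10) = 0.16610
  −0.29·log₂(0.13) = 0.85359
  −0.20·log₂(0.07) = 0.76730
  −0.01·log₂(0.65) = 0.00621
H(P,Q) = 3.7381 bits.

3.7381 bits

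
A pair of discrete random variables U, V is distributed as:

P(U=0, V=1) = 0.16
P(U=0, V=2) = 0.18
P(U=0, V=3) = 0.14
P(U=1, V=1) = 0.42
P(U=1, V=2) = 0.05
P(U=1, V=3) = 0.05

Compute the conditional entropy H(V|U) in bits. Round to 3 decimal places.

1.224 bits

Chain rule: H(V|U) = H(U,V) − H(U).
Marginals: p(U) = (0.4800, 0.5200), p(V) = (0.5800, 0.2300, 0.1900).
H(U,V) = 2.2233 bits; H(U) = 0.9988 bits.
H(V|U) = 2.2233 − 0.9988 = 1.224 bits.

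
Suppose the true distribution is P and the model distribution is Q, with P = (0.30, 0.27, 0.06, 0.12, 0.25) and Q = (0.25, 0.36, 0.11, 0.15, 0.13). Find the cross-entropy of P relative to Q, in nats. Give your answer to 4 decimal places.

1.5619 nats

H(P,Q) = −Σ p·ln q.
  −0.30·ln(0.25) = 0.41589
  −0.27·ln(0.36) = 0.27585
  −0.06·ln(0.11) = 0.13244
  −0.12·ln(0.15) = 0.22765
  −0.25·ln(0.13) = 0.51006
H(P,Q) = 1.5619 nats.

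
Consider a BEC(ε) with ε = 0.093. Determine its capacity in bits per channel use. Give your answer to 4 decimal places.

Binary erasure channel: capacity C = 1 − ε.
C = 1 − 0.093 = 0.9070 bits per channel use.

0.9070 bits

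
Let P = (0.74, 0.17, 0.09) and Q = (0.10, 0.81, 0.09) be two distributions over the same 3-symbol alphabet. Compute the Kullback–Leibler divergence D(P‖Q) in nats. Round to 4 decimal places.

D(P‖Q) = Σ p·ln(p/q).
  0.74·ln(0.74/0.10) = 1.48110
  0.17·ln(0.17/0.81) = -0.26541
  0.09·ln(0.09/0.09) = 0.00000
D(P‖Q) = 1.2157 nats.

1.2157 nats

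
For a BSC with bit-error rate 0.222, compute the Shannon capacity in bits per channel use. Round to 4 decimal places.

Binary symmetric channel: C = 1 − h₂(ε) where h₂ is the binary entropy function.
h₂(0.222) = −0.222·log₂0.222 − 0.778·log₂0.778 = 0.7638.
C = 1 − 0.7638 = 0.2362 bits per channel use.

0.2362 bits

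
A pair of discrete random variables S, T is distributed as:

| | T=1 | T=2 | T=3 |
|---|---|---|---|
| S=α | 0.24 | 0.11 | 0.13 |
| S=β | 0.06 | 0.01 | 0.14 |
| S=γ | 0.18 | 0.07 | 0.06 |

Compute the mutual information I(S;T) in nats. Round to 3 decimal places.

Marginals: p(S) = (0.4800, 0.2100, 0.3100), p(T) = (0.4800, 0.1900, 0.3300).
I(S;T) = Σ p(x,y)·ln[p(x,y)/(p(x)p(y))].
  (α,1): 0.24·ln(1.0417) = 0.0098
  (α,2): 0.11·ln(1.2061) = 0.0206
  (α,3): 0.13·ln(0.8207) = -0.0257
  (β,1): 0.06·ln(0.5952) = -0.0311
  (β,2): 0.01·ln(0.2506) = -0.0138
  (β,3): 0.14·ln(2.0202) = 0.0984
  (γ,1): 0.18·ln(1.2097) = 0.0343
  (γ,2): 0.07·ln(1.1885) = 0.0121
  (γ,3): 0.06·ln(0.5865) = -0.0320
Sum = 0.073 nats.

0.073 nats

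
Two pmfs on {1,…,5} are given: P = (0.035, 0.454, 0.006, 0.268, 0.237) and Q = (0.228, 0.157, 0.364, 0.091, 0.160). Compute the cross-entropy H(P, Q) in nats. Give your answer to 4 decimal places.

H(P,Q) = −Σ p·ln q.
  −0.035·ln(0.228) = 0.05174
  −0.454·ln(0.157) = 0.84059
  −0.006·ln(0.364) = 0.00606
  −0.268·ln(0.091) = 0.64237
  −0.237·ln(0.160) = 0.43432
H(P,Q) = 1.9751 nats.

1.9751 nats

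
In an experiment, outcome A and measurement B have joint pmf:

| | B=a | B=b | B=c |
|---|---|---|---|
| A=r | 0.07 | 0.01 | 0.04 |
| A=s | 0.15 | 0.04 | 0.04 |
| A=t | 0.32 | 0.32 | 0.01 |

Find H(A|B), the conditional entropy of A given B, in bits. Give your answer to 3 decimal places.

1.098 bits

Chain rule: H(A|B) = H(A,B) − H(B).
Marginals: p(A) = (0.1200, 0.2300, 0.6500), p(B) = (0.5400, 0.3700, 0.0900).
H(A,B) = 2.4213 bits; H(B) = 1.3234 bits.
H(A|B) = 2.4213 − 1.3234 = 1.098 bits.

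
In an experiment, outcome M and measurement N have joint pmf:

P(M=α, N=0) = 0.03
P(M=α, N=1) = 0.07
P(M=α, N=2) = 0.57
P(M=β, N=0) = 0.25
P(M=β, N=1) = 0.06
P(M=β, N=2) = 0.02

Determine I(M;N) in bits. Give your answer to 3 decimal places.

Marginals: p(M) = (0.6700, 0.3300), p(N) = (0.2800, 0.1300, 0.5900).
I(M;N) = Σ p(x,y)·log₂[p(x,y)/(p(x)p(y))].
  (α,0): 0.03·log₂(0.1599) = -0.0793
  (α,1): 0.07·log₂(0.8037) = -0.0221
  (α,2): 0.57·log₂(1.4419) = 0.3010
  (β,0): 0.25·log₂(2.7056) = 0.3590
  (β,1): 0.06·log₂(1.3986) = 0.0290
  (β,2): 0.02·log₂(0.1027) = -0.0657
Sum = 0.522 bits.

0.522 bits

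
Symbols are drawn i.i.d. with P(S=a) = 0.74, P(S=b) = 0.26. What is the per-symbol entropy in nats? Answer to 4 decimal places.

0.5731 nats

H(S) = −Σ p·ln p.
  −(0.74)·ln(0.74) = 0.22282
  −(0.26)·ln(0.26) = 0.35024
Sum: 0.22282 + 0.35024 = 0.5731 nats.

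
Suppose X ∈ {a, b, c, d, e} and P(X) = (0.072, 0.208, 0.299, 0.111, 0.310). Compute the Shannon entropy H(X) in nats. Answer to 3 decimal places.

1.484 nats

H(X) = −Σ p·ln p.
  −(0.072)·ln(0.072) = 0.1894
  −(0.208)·ln(0.208) = 0.3266
  −(0.299)·ln(0.299) = 0.3610
  −(0.111)·ln(0.111) = 0.2440
  −(0.310)·ln(0.310) = 0.3631
Sum: 0.1894 + 0.3266 + 0.3610 + 0.2440 + 0.3631 = 1.484 nats.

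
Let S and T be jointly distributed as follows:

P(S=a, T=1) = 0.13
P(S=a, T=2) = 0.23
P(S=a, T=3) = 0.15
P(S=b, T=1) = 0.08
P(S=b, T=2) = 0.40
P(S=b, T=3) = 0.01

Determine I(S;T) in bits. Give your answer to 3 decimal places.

Marginals: p(S) = (0.5100, 0.4900), p(T) = (0.2100, 0.6300, 0.1600).
I(S;T) = H(S) + H(T) − H(S,T).
H(S) = 0.9997, H(T) = 1.3158, H(S,T) = 2.1676.
I(S;T) = 0.9997 + 1.3158 − 2.1676 = 0.148 bits.

0.148 bits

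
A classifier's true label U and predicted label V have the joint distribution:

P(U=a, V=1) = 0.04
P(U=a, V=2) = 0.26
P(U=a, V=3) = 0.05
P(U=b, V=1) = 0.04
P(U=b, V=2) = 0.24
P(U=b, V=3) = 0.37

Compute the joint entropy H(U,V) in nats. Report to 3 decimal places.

1.468 nats

H(U,V) = −Σ p(x,y)·ln p(x,y) over all 6 cells.
  cell (a,1): −0.04·ln0.04 = 0.1288
  cell (a,2): −0.26·ln0.26 = 0.3502
  cell (a,3): −0.05·ln0.05 = 0.1498
  cell (b,1): −0.04·ln0.04 = 0.1288
  cell (b,2): −0.24·ln0.24 = 0.3425
  cell (b,3): −0.37·ln0.37 = 0.3679
Sum = 1.468 nats.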